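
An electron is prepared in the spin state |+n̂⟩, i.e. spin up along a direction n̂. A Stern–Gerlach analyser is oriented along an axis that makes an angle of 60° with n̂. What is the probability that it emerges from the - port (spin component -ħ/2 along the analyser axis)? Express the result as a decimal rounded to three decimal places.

For spin-½, the probability of finding spin-up along an axis at angle θ to the initial spin direction is cos²(θ/2); spin-down is sin²(θ/2).
θ = 60°, so P = sin²(30°) ≈ 0.250.

0.250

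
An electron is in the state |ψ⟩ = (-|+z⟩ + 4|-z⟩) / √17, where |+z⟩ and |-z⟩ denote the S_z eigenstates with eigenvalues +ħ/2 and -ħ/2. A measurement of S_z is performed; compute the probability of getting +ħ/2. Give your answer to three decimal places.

0.059

The +ħ/2 outcome corresponds to |+z⟩. Its amplitude in |ψ⟩ is -1/√17.
P = |-1|² / 17 = 1/17.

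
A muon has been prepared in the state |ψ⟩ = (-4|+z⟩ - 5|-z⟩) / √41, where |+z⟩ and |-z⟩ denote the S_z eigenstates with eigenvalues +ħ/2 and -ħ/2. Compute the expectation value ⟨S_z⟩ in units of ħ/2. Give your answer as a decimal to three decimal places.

-0.220

⟨σ_z⟩ = |a|² - |b|² divided by |a|²+|b|², with a, b the |+z⟩, |-z⟩ amplitudes.
= (16 - 25)/41 = -9/41.
⟨S_z⟩ = (ħ/2)·⟨σ_z⟩.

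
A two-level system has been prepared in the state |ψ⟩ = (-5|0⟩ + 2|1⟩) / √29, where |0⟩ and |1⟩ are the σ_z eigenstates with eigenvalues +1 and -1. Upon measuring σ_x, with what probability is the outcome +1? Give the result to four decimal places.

|+x⟩ = (|0⟩ + |1⟩)/√2, so ⟨+x|ψ⟩ = (-3) / (√2·√29).
P = |-3|² / 58 = 9/58.

0.1552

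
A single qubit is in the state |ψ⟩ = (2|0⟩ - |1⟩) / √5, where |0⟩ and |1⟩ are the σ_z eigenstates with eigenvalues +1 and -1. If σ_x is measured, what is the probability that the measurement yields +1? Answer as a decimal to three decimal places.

0.100

|+x⟩ = (|0⟩ + |1⟩)/√2, so ⟨+x|ψ⟩ = (1) / (√2·√5).
P = |1|² / 10 = 1/10.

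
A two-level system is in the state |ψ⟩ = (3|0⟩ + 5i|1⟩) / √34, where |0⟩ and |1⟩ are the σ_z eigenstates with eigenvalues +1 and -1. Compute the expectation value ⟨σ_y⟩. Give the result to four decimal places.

⟨σ_y⟩ = 2 Im(a* b)/(|a|²+|b|²) with a = 3, b = 5i.
a* b = 15i, so ⟨σ_y⟩ = 30/34.

0.8824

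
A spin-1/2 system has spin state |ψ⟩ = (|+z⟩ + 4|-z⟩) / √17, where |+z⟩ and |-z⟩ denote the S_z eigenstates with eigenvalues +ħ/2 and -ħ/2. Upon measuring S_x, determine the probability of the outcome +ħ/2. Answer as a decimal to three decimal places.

0.735

|+x⟩ = (|+z⟩ + |-z⟩)/√2, so ⟨+x|ψ⟩ = (5) / (√2·√17).
P = |5|² / 34 = 25/34.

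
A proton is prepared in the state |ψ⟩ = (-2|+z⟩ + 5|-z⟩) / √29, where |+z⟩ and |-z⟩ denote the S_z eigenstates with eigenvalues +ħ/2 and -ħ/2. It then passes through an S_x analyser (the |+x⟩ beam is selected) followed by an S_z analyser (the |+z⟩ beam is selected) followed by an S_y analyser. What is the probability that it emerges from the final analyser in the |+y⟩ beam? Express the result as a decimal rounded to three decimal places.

First analyser (S_x): P(|+x⟩) = |⟨+x|ψ⟩|² = 9/58.
After stage 1 the state is |+x⟩; P(|+z⟩) = |⟨+z|+x⟩|² = 1/2.
After stage 2 the state is |+z⟩; P(|+y⟩) = |⟨+y|+z⟩|² = 1/2.
Joint probability = 9/58 × 1/2 × 1/2 = 0.039.

0.039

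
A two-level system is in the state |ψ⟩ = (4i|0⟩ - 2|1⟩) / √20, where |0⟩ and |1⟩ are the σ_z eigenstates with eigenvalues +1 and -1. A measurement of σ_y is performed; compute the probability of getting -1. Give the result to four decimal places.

|-y⟩ = (|0⟩ - i|1⟩)/√2, so ⟨-y|ψ⟩ = (2i) / (√2·√20).
P = |2i|² / 40 = 4/40.

0.1000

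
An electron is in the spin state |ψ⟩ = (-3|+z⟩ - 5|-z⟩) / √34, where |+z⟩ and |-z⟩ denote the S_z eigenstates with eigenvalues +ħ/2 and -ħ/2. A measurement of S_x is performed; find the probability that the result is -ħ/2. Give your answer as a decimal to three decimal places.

0.059

|-x⟩ = (|+z⟩ - |-z⟩)/√2, so ⟨-x|ψ⟩ = (2) / (√2·√34).
P = |2|² / 68 = 4/68.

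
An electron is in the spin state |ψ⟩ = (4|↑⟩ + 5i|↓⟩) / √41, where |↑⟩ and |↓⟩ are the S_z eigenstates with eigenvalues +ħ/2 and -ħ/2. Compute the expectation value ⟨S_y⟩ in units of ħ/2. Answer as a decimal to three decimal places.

0.976

⟨σ_y⟩ = 2 Im(a* b)/(|a|²+|b|²) with a = 4, b = 5i.
a* b = 20i, so ⟨σ_y⟩ = 40/41.
⟨S_y⟩ = (ħ/2)·⟨σ_y⟩.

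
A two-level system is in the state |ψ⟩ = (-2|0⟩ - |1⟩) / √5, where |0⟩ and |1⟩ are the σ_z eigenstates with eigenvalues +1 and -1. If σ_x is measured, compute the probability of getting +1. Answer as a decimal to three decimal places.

|+x⟩ = (|0⟩ + |1⟩)/√2, so ⟨+x|ψ⟩ = (-3) / (√2·√5).
P = |-3|² / 10 = 9/10.

0.900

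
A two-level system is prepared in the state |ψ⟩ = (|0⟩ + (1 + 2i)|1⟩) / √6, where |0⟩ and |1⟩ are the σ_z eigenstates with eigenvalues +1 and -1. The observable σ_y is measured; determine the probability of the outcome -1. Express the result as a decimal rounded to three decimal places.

0.167

|-y⟩ = (|0⟩ - i|1⟩)/√2, so ⟨-y|ψ⟩ = (-1 + i) / (√2·√6).
P = |-1 + i|² / 12 = 2/12.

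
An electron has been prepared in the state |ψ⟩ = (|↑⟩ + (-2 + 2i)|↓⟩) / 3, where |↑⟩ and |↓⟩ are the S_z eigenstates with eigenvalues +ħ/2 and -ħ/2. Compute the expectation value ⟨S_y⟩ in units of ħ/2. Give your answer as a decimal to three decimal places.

0.444

⟨σ_y⟩ = 2 Im(a* b)/(|a|²+|b|²) with a = 1, b = (-2 + 2i).
a* b = (-2 + 2i), so ⟨σ_y⟩ = 4/9.
⟨S_y⟩ = (ħ/2)·⟨σ_y⟩.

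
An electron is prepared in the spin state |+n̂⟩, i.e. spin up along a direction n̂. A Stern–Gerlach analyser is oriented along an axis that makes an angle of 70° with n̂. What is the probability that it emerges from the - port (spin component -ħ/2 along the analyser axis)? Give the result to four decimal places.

For spin-½, the probability of finding spin-up along an axis at angle θ to the initial spin direction is cos²(θ/2); spin-down is sin²(θ/2).
θ = 70°, so P = sin²(35°) ≈ 0.3290.

0.3290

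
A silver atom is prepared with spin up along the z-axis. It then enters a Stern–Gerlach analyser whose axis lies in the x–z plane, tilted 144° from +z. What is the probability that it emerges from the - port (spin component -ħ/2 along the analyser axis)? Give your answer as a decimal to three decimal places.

For spin-½, the probability of finding spin-up along an axis at angle θ to the initial spin direction is cos²(θ/2); spin-down is sin²(θ/2).
θ = 144°, so P = sin²(72°) ≈ 0.905.

0.905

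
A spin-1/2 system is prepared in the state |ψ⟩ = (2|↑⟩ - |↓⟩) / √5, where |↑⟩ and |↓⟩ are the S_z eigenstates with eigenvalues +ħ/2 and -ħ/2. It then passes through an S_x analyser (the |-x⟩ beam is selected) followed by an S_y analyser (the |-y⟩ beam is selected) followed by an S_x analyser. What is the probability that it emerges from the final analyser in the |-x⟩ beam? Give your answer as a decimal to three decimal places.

First analyser (S_x): P(|-x⟩) = |⟨-x|ψ⟩|² = 9/10.
After stage 1 the state is |-x⟩; P(|-y⟩) = |⟨-y|-x⟩|² = 1/2.
After stage 2 the state is |-y⟩; P(|-x⟩) = |⟨-x|-y⟩|² = 1/2.
Joint probability = 9/10 × 1/2 × 1/2 = 0.225.

0.225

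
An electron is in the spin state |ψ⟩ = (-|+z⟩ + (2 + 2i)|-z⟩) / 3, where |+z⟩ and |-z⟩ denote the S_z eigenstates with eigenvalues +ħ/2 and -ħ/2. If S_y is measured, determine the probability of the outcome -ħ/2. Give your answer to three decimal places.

0.722

|-y⟩ = (|+z⟩ - i|-z⟩)/√2, so ⟨-y|ψ⟩ = (-3 + 2i) / (√2·3).
P = |-3 + 2i|² / 18 = 13/18.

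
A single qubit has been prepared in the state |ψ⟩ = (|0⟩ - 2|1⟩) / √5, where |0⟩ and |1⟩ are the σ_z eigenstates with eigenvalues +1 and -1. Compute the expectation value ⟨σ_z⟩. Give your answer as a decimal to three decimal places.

-0.600

⟨σ_z⟩ = |a|² - |b|² divided by |a|²+|b|², with a, b the |0⟩, |1⟩ amplitudes.
= (1 - 4)/5 = -3/5.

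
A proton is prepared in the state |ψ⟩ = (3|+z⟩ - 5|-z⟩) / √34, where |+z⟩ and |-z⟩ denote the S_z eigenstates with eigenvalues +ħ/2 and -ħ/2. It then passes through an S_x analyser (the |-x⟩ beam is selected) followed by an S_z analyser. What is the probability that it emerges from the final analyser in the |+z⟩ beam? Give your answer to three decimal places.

0.471

First analyser (S_x): P(|-x⟩) = |⟨-x|ψ⟩|² = 64/68.
After stage 1 the state is |-x⟩; P(|+z⟩) = |⟨+z|-x⟩|² = 1/2.
Joint probability = 64/68 × 1/2 = 0.471.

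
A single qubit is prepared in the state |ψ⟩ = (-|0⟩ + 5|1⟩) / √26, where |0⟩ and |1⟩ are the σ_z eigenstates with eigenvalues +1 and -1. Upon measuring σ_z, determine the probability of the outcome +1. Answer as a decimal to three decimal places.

0.038

The +1 outcome corresponds to |0⟩. Its amplitude in |ψ⟩ is -1/√26.
P = |-1|² / 26 = 1/26.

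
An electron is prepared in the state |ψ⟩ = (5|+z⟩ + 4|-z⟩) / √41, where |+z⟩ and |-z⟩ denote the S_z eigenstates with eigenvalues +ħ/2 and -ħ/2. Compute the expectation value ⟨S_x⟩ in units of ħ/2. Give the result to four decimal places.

⟨σ_x⟩ = 2 Re(a* b)/(|a|²+|b|²) with a = 5, b = 4.
a* b = 20, so ⟨σ_x⟩ = 40/41.
⟨S_x⟩ = (ħ/2)·⟨σ_x⟩.

0.9756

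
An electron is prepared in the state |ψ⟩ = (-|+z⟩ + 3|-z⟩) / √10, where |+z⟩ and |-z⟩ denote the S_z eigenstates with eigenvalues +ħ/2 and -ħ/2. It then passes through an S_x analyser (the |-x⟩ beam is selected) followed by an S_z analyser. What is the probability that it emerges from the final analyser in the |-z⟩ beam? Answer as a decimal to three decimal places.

First analyser (S_x): P(|-x⟩) = |⟨-x|ψ⟩|² = 16/20.
After stage 1 the state is |-x⟩; P(|-z⟩) = |⟨-z|-x⟩|² = 1/2.
Joint probability = 16/20 × 1/2 = 0.400.

0.400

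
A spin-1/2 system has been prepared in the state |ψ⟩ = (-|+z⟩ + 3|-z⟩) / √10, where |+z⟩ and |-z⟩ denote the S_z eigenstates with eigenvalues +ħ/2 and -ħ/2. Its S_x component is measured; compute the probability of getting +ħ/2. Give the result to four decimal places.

|+x⟩ = (|+z⟩ + |-z⟩)/√2, so ⟨+x|ψ⟩ = (2) / (√2·√10).
P = |2|² / 20 = 4/20.

0.2000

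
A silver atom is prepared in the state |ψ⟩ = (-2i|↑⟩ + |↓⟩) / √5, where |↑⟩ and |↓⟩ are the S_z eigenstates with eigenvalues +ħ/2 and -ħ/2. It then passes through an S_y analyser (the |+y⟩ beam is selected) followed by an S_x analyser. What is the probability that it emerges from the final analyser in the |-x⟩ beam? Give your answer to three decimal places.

First analyser (S_y): P(|+y⟩) = |⟨+y|ψ⟩|² = 9/10.
After stage 1 the state is |+y⟩; P(|-x⟩) = |⟨-x|+y⟩|² = 1/2.
Joint probability = 9/10 × 1/2 = 0.450.

0.450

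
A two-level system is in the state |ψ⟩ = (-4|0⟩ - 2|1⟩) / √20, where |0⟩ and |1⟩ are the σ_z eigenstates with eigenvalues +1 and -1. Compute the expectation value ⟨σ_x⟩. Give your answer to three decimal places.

⟨σ_x⟩ = 2 Re(a* b)/(|a|²+|b|²) with a = -4, b = -2.
a* b = 8, so ⟨σ_x⟩ = 16/20.

0.800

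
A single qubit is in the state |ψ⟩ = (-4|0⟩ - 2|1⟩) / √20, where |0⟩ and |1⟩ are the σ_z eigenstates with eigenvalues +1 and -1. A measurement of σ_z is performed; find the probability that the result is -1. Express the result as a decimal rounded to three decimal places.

0.200

The -1 outcome corresponds to |1⟩. Its amplitude in |ψ⟩ is -2/√20.
P = |-2|² / 20 = 4/20.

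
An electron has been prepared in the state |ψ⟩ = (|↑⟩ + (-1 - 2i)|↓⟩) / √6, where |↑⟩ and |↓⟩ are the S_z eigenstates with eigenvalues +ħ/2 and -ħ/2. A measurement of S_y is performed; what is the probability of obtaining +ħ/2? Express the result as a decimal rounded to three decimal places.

|+y⟩ = (|↑⟩ + i|↓⟩)/√2, so ⟨+y|ψ⟩ = (-1 + i) / (√2·√6).
P = |-1 + i|² / 12 = 2/12.

0.167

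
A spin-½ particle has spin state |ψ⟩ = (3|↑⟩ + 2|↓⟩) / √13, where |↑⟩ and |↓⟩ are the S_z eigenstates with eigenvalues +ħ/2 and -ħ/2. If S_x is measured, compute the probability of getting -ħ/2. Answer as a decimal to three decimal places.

0.038

|-x⟩ = (|↑⟩ - |↓⟩)/√2, so ⟨-x|ψ⟩ = (1) / (√2·√13).
P = |1|² / 26 = 1/26.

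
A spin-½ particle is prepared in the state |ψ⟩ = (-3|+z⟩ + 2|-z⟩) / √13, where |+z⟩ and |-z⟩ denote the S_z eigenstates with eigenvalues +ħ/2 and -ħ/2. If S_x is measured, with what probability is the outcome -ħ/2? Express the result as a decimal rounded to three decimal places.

|-x⟩ = (|+z⟩ - |-z⟩)/√2, so ⟨-x|ψ⟩ = (-5) / (√2·√13).
P = |-5|² / 26 = 25/26.

0.962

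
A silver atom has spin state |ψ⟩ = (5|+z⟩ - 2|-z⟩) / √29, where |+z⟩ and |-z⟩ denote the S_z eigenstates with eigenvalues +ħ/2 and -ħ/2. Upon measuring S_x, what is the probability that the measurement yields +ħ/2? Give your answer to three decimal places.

|+x⟩ = (|+z⟩ + |-z⟩)/√2, so ⟨+x|ψ⟩ = (3) / (√2·√29).
P = |3|² / 58 = 9/58.

0.155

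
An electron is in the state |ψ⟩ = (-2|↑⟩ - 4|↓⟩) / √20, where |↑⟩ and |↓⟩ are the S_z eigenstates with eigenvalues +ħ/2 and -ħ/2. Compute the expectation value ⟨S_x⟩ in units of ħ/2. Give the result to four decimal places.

⟨σ_x⟩ = 2 Re(a* b)/(|a|²+|b|²) with a = -2, b = -4.
a* b = 8, so ⟨σ_x⟩ = 16/20.
⟨S_x⟩ = (ħ/2)·⟨σ_x⟩.

0.8000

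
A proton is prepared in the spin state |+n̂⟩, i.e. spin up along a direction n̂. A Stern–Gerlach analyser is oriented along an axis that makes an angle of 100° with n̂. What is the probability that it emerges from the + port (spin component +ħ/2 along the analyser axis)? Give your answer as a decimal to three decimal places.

0.413

For spin-½, the probability of finding spin-up along an axis at angle θ to the initial spin direction is cos²(θ/2); spin-down is sin²(θ/2).
θ = 100°, so P = cos²(50°) ≈ 0.413.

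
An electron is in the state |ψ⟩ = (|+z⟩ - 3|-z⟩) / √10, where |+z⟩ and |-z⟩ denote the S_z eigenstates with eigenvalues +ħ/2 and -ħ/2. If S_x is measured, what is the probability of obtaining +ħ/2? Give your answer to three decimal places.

|+x⟩ = (|+z⟩ + |-z⟩)/√2, so ⟨+x|ψ⟩ = (-2) / (√2·√10).
P = |-2|² / 20 = 4/20.

0.200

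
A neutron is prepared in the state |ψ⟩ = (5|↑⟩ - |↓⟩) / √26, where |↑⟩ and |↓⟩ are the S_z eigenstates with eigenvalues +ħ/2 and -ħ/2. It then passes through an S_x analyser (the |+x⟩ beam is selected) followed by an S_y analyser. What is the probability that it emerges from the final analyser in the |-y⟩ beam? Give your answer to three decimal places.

First analyser (S_x): P(|+x⟩) = |⟨+x|ψ⟩|² = 16/52.
After stage 1 the state is |+x⟩; P(|-y⟩) = |⟨-y|+x⟩|² = 1/2.
Joint probability = 16/52 × 1/2 = 0.154.

0.154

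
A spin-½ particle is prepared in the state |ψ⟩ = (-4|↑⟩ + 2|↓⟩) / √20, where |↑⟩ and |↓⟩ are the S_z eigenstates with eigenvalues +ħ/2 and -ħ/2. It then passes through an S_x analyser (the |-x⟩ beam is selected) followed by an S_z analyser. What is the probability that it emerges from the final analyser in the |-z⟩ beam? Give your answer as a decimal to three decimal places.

0.450

First analyser (S_x): P(|-x⟩) = |⟨-x|ψ⟩|² = 36/40.
After stage 1 the state is |-x⟩; P(|-z⟩) = |⟨-z|-x⟩|² = 1/2.
Joint probability = 36/40 × 1/2 = 0.450.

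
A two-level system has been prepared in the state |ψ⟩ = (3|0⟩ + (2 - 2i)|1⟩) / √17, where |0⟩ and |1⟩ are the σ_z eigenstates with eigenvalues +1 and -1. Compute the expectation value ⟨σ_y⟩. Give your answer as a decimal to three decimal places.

⟨σ_y⟩ = 2 Im(a* b)/(|a|²+|b|²) with a = 3, b = (2 - 2i).
a* b = (6 - 6i), so ⟨σ_y⟩ = -12/17.

-0.706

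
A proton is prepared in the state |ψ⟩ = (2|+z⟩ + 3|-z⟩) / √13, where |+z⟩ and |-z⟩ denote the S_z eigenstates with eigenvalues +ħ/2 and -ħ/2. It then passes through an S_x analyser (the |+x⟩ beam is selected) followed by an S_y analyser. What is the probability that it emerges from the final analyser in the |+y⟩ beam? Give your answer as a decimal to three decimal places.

0.481

First analyser (S_x): P(|+x⟩) = |⟨+x|ψ⟩|² = 25/26.
After stage 1 the state is |+x⟩; P(|+y⟩) = |⟨+y|+x⟩|² = 1/2.
Joint probability = 25/26 × 1/2 = 0.481.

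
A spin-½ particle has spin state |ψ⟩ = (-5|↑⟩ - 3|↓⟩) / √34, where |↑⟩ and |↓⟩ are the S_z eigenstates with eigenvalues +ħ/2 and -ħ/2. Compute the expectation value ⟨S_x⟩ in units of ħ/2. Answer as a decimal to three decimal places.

⟨σ_x⟩ = 2 Re(a* b)/(|a|²+|b|²) with a = -5, b = -3.
a* b = 15, so ⟨σ_x⟩ = 30/34.
⟨S_x⟩ = (ħ/2)·⟨σ_x⟩.

0.882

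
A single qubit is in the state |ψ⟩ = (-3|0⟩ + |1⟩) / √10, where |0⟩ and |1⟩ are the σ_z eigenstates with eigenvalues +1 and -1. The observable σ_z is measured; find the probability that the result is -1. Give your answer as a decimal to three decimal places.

0.100

The -1 outcome corresponds to |1⟩. Its amplitude in |ψ⟩ is 1/√10.
P = |1|² / 10 = 1/10.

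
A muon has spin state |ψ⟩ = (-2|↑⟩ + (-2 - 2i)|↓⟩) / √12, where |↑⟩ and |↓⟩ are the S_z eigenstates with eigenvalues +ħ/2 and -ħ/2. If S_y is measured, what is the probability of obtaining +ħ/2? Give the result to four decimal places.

0.8333

|+y⟩ = (|↑⟩ + i|↓⟩)/√2, so ⟨+y|ψ⟩ = (-4 + 2i) / (√2·√12).
P = |-4 + 2i|² / 24 = 20/24.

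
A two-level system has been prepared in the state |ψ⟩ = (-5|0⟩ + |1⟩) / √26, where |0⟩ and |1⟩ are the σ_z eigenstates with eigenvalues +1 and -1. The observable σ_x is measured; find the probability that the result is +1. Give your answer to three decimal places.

|+x⟩ = (|0⟩ + |1⟩)/√2, so ⟨+x|ψ⟩ = (-4) / (√2·√26).
P = |-4|² / 52 = 16/52.

0.308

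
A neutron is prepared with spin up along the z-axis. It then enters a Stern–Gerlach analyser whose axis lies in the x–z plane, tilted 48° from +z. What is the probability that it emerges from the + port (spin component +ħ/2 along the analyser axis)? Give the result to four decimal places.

For spin-½, the probability of finding spin-up along an axis at angle θ to the initial spin direction is cos²(θ/2); spin-down is sin²(θ/2).
θ = 48°, so P = cos²(24°) ≈ 0.8346.

0.8346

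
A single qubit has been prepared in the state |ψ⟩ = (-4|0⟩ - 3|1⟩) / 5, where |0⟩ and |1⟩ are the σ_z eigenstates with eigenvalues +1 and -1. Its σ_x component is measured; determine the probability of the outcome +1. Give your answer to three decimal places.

0.980

|+x⟩ = (|0⟩ + |1⟩)/√2, so ⟨+x|ψ⟩ = (-7) / (√2·5).
P = |-7|² / 50 = 49/50.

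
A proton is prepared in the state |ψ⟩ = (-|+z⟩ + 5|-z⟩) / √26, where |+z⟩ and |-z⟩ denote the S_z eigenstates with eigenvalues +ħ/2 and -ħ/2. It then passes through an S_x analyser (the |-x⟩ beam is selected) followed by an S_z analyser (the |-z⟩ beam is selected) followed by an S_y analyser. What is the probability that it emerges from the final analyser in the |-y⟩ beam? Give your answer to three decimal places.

0.173

First analyser (S_x): P(|-x⟩) = |⟨-x|ψ⟩|² = 36/52.
After stage 1 the state is |-x⟩; P(|-z⟩) = |⟨-z|-x⟩|² = 1/2.
After stage 2 the state is |-z⟩; P(|-y⟩) = |⟨-y|-z⟩|² = 1/2.
Joint probability = 36/52 × 1/2 × 1/2 = 0.173.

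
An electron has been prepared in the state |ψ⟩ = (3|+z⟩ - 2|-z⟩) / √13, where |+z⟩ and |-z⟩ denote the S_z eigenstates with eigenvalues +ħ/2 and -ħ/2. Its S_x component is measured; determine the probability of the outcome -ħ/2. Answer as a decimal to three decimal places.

|-x⟩ = (|+z⟩ - |-z⟩)/√2, so ⟨-x|ψ⟩ = (5) / (√2·√13).
P = |5|² / 26 = 25/26.

0.962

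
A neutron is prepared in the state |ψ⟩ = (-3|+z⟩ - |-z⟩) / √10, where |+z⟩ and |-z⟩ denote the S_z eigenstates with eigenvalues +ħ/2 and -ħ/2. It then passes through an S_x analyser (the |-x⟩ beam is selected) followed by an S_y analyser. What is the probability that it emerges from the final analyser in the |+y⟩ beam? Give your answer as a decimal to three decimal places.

First analyser (S_x): P(|-x⟩) = |⟨-x|ψ⟩|² = 4/20.
After stage 1 the state is |-x⟩; P(|+y⟩) = |⟨+y|-x⟩|² = 1/2.
Joint probability = 4/20 × 1/2 = 0.100.

0.100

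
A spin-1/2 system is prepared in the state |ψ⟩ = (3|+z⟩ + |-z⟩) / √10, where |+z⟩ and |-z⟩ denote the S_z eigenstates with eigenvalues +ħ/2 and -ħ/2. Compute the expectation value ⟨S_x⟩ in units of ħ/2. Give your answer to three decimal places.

⟨σ_x⟩ = 2 Re(a* b)/(|a|²+|b|²) with a = 3, b = 1.
a* b = 3, so ⟨σ_x⟩ = 6/10.
⟨S_x⟩ = (ħ/2)·⟨σ_x⟩.

0.600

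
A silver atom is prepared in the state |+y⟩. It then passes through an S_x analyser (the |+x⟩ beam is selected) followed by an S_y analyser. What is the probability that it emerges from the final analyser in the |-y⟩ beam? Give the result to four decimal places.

0.2500

First analyser (S_x): from |+y⟩, P(|+x⟩) = 1/2.
After stage 1 the state is |+x⟩; P(|-y⟩) = |⟨-y|+x⟩|² = 1/2.
Joint probability = 1/2 × 1/2 = 0.2500.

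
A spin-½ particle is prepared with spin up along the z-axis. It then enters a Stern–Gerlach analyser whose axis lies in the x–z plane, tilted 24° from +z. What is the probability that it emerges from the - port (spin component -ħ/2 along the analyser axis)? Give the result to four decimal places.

0.0432

For spin-½, the probability of finding spin-up along an axis at angle θ to the initial spin direction is cos²(θ/2); spin-down is sin²(θ/2).
θ = 24°, so P = sin²(12°) ≈ 0.0432.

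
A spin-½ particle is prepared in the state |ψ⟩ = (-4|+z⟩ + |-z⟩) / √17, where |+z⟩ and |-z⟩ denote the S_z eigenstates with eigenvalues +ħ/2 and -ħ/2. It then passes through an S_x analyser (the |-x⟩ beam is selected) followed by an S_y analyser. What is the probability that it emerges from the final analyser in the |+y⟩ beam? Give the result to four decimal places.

0.3676

First analyser (S_x): P(|-x⟩) = |⟨-x|ψ⟩|² = 25/34.
After stage 1 the state is |-x⟩; P(|+y⟩) = |⟨+y|-x⟩|² = 1/2.
Joint probability = 25/34 × 1/2 = 0.3676.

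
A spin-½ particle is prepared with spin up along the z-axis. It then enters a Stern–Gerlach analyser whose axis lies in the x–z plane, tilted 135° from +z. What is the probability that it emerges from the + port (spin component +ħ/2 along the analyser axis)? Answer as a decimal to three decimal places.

0.146

For spin-½, the probability of finding spin-up along an axis at angle θ to the initial spin direction is cos²(θ/2); spin-down is sin²(θ/2).
θ = 135°, so P = cos²(67.5°) ≈ 0.146.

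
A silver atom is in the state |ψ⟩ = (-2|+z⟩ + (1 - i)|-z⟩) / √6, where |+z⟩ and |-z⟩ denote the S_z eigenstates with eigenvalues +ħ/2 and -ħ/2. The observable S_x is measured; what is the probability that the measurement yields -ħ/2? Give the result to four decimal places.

0.8333

|-x⟩ = (|+z⟩ - |-z⟩)/√2, so ⟨-x|ψ⟩ = (-3 + i) / (√2·√6).
P = |-3 + i|² / 12 = 10/12.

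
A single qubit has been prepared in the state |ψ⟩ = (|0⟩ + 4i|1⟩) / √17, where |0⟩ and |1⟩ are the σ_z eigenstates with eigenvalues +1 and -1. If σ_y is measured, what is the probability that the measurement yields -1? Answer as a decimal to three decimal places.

0.265

|-y⟩ = (|0⟩ - i|1⟩)/√2, so ⟨-y|ψ⟩ = (-3) / (√2·√17).
P = |-3|² / 34 = 9/34.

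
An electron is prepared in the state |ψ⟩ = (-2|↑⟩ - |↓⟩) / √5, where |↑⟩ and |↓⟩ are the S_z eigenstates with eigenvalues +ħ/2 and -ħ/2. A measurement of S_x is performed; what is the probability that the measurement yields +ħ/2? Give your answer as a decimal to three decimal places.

|+x⟩ = (|↑⟩ + |↓⟩)/√2, so ⟨+x|ψ⟩ = (-3) / (√2·√5).
P = |-3|² / 10 = 9/10.

0.900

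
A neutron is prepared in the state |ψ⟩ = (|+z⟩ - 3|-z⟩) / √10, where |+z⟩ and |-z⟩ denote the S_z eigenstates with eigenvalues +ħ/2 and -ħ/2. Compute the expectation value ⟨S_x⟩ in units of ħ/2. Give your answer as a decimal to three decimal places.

⟨σ_x⟩ = 2 Re(a* b)/(|a|²+|b|²) with a = 1, b = -3.
a* b = -3, so ⟨σ_x⟩ = -6/10.
⟨S_x⟩ = (ħ/2)·⟨σ_x⟩.

-0.600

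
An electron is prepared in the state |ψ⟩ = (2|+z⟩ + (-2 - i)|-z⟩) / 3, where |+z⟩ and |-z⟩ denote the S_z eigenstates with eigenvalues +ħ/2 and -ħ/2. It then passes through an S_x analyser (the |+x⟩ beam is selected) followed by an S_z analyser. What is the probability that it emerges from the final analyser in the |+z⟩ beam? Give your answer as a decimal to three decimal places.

0.028

First analyser (S_x): P(|+x⟩) = |⟨+x|ψ⟩|² = 1/18.
After stage 1 the state is |+x⟩; P(|+z⟩) = |⟨+z|+x⟩|² = 1/2.
Joint probability = 1/18 × 1/2 = 0.028.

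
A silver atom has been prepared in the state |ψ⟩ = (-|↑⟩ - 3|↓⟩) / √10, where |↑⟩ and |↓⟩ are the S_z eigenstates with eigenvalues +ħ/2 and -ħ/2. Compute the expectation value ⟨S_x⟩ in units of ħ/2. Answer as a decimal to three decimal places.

⟨σ_x⟩ = 2 Re(a* b)/(|a|²+|b|²) with a = -1, b = -3.
a* b = 3, so ⟨σ_x⟩ = 6/10.
⟨S_x⟩ = (ħ/2)·⟨σ_x⟩.

0.600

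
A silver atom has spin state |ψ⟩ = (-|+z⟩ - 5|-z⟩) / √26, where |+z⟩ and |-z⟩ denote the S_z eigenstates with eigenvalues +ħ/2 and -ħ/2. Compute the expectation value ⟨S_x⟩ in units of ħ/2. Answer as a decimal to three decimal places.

⟨σ_x⟩ = 2 Re(a* b)/(|a|²+|b|²) with a = -1, b = -5.
a* b = 5, so ⟨σ_x⟩ = 10/26.
⟨S_x⟩ = (ħ/2)·⟨σ_x⟩.

0.385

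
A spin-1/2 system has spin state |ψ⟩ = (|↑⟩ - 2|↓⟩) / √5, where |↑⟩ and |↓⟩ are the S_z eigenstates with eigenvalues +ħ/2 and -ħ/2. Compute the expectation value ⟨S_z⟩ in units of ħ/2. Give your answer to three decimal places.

-0.600

⟨σ_z⟩ = |a|² - |b|² divided by |a|²+|b|², with a, b the |↑⟩, |↓⟩ amplitudes.
= (1 - 4)/5 = -3/5.
⟨S_z⟩ = (ħ/2)·⟨σ_z⟩.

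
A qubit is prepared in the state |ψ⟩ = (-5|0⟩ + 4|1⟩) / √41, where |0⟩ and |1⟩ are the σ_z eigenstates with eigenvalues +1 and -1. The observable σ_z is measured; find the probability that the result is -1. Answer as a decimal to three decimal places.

The -1 outcome corresponds to |1⟩. Its amplitude in |ψ⟩ is 4/√41.
P = |4|² / 41 = 16/41.

0.390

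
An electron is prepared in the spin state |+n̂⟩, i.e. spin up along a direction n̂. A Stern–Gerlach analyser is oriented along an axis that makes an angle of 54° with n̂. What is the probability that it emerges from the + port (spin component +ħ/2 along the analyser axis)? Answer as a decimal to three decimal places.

0.794

For spin-½, the probability of finding spin-up along an axis at angle θ to the initial spin direction is cos²(θ/2); spin-down is sin²(θ/2).
θ = 54°, so P = cos²(27°) ≈ 0.794.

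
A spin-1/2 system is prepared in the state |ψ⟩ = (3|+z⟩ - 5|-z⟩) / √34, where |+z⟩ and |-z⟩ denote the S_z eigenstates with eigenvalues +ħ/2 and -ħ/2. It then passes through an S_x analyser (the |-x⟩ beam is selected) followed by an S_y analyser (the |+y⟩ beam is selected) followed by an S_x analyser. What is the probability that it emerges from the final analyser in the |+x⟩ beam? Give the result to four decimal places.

First analyser (S_x): P(|-x⟩) = |⟨-x|ψ⟩|² = 64/68.
After stage 1 the state is |-x⟩; P(|+y⟩) = |⟨+y|-x⟩|² = 1/2.
After stage 2 the state is |+y⟩; P(|+x⟩) = |⟨+x|+y⟩|² = 1/2.
Joint probability = 64/68 × 1/2 × 1/2 = 0.2353.

0.2353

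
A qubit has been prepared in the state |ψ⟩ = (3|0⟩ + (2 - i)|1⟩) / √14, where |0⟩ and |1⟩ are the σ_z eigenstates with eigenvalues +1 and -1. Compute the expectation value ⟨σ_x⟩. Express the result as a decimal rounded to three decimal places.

0.857

⟨σ_x⟩ = 2 Re(a* b)/(|a|²+|b|²) with a = 3, b = (2 - i).
a* b = (6 - 3i), so ⟨σ_x⟩ = 12/14.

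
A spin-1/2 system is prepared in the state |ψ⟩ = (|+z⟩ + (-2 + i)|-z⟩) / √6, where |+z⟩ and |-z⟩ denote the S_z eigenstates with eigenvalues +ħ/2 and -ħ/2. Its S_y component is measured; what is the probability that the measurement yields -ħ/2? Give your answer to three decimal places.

|-y⟩ = (|+z⟩ - i|-z⟩)/√2, so ⟨-y|ψ⟩ = (-2i) / (√2·√6).
P = |-2i|² / 12 = 4/12.

0.333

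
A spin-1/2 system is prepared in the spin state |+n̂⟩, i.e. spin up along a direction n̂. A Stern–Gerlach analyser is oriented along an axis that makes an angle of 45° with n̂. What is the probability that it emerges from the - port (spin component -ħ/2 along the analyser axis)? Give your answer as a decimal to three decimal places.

For spin-½, the probability of finding spin-up along an axis at angle θ to the initial spin direction is cos²(θ/2); spin-down is sin²(θ/2).
θ = 45°, so P = sin²(22.5°) ≈ 0.146.

0.146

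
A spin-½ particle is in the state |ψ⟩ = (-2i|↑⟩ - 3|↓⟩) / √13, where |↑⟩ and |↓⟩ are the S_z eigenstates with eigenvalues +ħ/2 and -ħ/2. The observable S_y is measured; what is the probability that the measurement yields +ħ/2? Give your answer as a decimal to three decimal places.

|+y⟩ = (|↑⟩ + i|↓⟩)/√2, so ⟨+y|ψ⟩ = (i) / (√2·√13).
P = |i|² / 26 = 1/26.

0.038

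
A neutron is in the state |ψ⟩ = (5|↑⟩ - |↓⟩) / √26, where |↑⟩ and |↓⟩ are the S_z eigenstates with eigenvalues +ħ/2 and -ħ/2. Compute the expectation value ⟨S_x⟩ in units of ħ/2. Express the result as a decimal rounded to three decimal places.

⟨σ_x⟩ = 2 Re(a* b)/(|a|²+|b|²) with a = 5, b = -1.
a* b = -5, so ⟨σ_x⟩ = -10/26.
⟨S_x⟩ = (ħ/2)·⟨σ_x⟩.

-0.385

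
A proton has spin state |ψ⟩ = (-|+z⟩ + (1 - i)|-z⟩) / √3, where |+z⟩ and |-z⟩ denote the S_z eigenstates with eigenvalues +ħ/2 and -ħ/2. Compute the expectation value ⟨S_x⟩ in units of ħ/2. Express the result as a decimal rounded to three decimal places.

-0.667

⟨σ_x⟩ = 2 Re(a* b)/(|a|²+|b|²) with a = -1, b = (1 - i).
a* b = (-1 + i), so ⟨σ_x⟩ = -2/3.
⟨S_x⟩ = (ħ/2)·⟨σ_x⟩.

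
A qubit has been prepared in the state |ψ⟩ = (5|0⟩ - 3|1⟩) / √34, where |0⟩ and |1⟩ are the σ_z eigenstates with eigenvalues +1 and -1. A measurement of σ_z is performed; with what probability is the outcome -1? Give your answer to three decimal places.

0.265

The -1 outcome corresponds to |1⟩. Its amplitude in |ψ⟩ is -3/√34.
P = |-3|² / 34 = 9/34.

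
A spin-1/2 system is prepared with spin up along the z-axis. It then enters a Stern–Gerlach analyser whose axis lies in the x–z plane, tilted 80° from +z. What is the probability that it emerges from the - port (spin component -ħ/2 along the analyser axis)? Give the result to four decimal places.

For spin-½, the probability of finding spin-up along an axis at angle θ to the initial spin direction is cos²(θ/2); spin-down is sin²(θ/2).
θ = 80°, so P = sin²(40°) ≈ 0.4132.

0.4132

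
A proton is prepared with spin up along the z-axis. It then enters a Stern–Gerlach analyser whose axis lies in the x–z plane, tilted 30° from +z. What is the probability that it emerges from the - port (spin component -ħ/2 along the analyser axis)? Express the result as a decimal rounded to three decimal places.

For spin-½, the probability of finding spin-up along an axis at angle θ to the initial spin direction is cos²(θ/2); spin-down is sin²(θ/2).
θ = 30°, so P = sin²(15°) ≈ 0.067.

0.067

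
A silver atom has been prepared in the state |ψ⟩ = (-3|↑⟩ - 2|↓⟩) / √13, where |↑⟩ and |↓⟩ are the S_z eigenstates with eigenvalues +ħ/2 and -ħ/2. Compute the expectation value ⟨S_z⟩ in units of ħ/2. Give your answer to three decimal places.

⟨σ_z⟩ = |a|² - |b|² divided by |a|²+|b|², with a, b the |↑⟩, |↓⟩ amplitudes.
= (9 - 4)/13 = 5/13.
⟨S_z⟩ = (ħ/2)·⟨σ_z⟩.

0.385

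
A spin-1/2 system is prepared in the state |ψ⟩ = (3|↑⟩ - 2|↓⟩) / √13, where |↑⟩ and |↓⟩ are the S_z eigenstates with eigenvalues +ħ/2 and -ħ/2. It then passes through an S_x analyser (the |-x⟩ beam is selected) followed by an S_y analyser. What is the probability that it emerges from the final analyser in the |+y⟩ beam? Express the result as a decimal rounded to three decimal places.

First analyser (S_x): P(|-x⟩) = |⟨-x|ψ⟩|² = 25/26.
After stage 1 the state is |-x⟩; P(|+y⟩) = |⟨+y|-x⟩|² = 1/2.
Joint probability = 25/26 × 1/2 = 0.481.

0.481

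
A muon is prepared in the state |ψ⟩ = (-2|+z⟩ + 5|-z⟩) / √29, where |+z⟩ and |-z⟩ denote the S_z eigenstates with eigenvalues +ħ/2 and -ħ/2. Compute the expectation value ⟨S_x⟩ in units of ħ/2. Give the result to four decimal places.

-0.6897

⟨σ_x⟩ = 2 Re(a* b)/(|a|²+|b|²) with a = -2, b = 5.
a* b = -10, so ⟨σ_x⟩ = -20/29.
⟨S_x⟩ = (ħ/2)·⟨σ_x⟩.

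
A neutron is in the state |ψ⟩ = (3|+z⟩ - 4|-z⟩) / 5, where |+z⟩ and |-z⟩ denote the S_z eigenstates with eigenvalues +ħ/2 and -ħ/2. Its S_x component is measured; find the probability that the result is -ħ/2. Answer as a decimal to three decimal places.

0.980

|-x⟩ = (|+z⟩ - |-z⟩)/√2, so ⟨-x|ψ⟩ = (7) / (√2·5).
P = |7|² / 50 = 49/50.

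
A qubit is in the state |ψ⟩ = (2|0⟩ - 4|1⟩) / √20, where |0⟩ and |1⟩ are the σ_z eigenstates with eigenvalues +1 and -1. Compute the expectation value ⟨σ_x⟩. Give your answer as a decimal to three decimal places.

⟨σ_x⟩ = 2 Re(a* b)/(|a|²+|b|²) with a = 2, b = -4.
a* b = -8, so ⟨σ_x⟩ = -16/20.

-0.800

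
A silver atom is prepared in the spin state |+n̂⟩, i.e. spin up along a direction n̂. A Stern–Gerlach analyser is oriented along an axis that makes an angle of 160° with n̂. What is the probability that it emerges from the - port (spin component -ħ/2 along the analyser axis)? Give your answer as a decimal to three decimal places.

0.970

For spin-½, the probability of finding spin-up along an axis at angle θ to the initial spin direction is cos²(θ/2); spin-down is sin²(θ/2).
θ = 160°, so P = sin²(80°) ≈ 0.970.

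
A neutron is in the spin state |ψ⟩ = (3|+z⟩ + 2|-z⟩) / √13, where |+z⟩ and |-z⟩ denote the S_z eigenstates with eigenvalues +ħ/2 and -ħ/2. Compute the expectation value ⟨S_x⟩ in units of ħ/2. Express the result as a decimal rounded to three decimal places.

0.923

⟨σ_x⟩ = 2 Re(a* b)/(|a|²+|b|²) with a = 3, b = 2.
a* b = 6, so ⟨σ_x⟩ = 12/13.
⟨S_x⟩ = (ħ/2)·⟨σ_x⟩.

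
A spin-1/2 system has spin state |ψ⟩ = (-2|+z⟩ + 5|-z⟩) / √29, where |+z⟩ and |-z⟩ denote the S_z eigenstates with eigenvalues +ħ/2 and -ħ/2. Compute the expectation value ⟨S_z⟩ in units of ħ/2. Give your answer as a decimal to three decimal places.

-0.724

⟨σ_z⟩ = |a|² - |b|² divided by |a|²+|b|², with a, b the |+z⟩, |-z⟩ amplitudes.
= (4 - 25)/29 = -21/29.
⟨S_z⟩ = (ħ/2)·⟨σ_z⟩.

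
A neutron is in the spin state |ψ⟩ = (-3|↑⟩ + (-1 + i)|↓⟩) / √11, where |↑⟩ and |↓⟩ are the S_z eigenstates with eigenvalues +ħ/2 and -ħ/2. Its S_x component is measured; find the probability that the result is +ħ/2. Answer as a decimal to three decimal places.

|+x⟩ = (|↑⟩ + |↓⟩)/√2, so ⟨+x|ψ⟩ = (-4 + i) / (√2·√11).
P = |-4 + i|² / 22 = 17/22.

0.773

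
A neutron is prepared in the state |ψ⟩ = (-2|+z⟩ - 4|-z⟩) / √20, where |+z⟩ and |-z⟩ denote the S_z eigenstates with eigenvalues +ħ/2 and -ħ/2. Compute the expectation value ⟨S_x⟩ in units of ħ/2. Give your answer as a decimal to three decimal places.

⟨σ_x⟩ = 2 Re(a* b)/(|a|²+|b|²) with a = -2, b = -4.
a* b = 8, so ⟨σ_x⟩ = 16/20.
⟨S_x⟩ = (ħ/2)·⟨σ_x⟩.

0.800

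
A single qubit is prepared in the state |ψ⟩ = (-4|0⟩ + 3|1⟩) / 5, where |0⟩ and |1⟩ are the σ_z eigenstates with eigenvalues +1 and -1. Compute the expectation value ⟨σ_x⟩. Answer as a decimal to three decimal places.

⟨σ_x⟩ = 2 Re(a* b)/(|a|²+|b|²) with a = -4, b = 3.
a* b = -12, so ⟨σ_x⟩ = -24/25.

-0.960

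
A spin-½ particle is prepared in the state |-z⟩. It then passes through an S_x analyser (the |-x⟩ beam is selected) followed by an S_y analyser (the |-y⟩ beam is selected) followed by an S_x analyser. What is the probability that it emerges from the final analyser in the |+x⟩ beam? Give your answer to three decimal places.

0.125

First analyser (S_x): from |-z⟩, P(|-x⟩) = 1/2.
After stage 1 the state is |-x⟩; P(|-y⟩) = |⟨-y|-x⟩|² = 1/2.
After stage 2 the state is |-y⟩; P(|+x⟩) = |⟨+x|-y⟩|² = 1/2.
Joint probability = 1/2 × 1/2 × 1/2 = 0.125.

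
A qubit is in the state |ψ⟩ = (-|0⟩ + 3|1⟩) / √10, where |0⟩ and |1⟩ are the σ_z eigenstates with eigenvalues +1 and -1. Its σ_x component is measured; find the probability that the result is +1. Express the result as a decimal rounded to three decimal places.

0.200

|+x⟩ = (|0⟩ + |1⟩)/√2, so ⟨+x|ψ⟩ = (2) / (√2·√10).
P = |2|² / 20 = 4/20.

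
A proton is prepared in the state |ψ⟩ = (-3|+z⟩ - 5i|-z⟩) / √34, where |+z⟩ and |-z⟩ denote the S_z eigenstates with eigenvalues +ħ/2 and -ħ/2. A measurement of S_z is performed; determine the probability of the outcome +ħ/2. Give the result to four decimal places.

0.2647

The +ħ/2 outcome corresponds to |+z⟩. Its amplitude in |ψ⟩ is -3/√34.
P = |-3|² / 34 = 9/34.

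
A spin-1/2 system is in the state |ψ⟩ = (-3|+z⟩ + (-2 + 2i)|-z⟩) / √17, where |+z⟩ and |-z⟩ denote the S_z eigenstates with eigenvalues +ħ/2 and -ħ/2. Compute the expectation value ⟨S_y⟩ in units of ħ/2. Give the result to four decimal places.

-0.7059

⟨σ_y⟩ = 2 Im(a* b)/(|a|²+|b|²) with a = -3, b = (-2 + 2i).
a* b = (6 - 6i), so ⟨σ_y⟩ = -12/17.
⟨S_y⟩ = (ħ/2)·⟨σ_y⟩.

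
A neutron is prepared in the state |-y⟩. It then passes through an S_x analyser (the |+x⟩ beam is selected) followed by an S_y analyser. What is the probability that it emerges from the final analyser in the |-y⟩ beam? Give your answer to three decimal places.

First analyser (S_x): from |-y⟩, P(|+x⟩) = 1/2.
After stage 1 the state is |+x⟩; P(|-y⟩) = |⟨-y|+x⟩|² = 1/2.
Joint probability = 1/2 × 1/2 = 0.250.

0.250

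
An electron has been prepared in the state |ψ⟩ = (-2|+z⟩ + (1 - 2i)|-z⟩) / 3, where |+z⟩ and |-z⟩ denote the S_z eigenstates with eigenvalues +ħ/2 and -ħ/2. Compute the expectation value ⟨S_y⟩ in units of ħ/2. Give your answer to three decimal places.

0.889

⟨σ_y⟩ = 2 Im(a* b)/(|a|²+|b|²) with a = -2, b = (1 - 2i).
a* b = (-2 + 4i), so ⟨σ_y⟩ = 8/9.
⟨S_y⟩ = (ħ/2)·⟨σ_y⟩.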